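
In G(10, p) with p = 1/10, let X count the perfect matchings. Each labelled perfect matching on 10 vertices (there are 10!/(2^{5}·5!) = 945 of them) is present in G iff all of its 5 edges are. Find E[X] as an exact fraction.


K_10 has 10!/(2^{5}·5!) = 945 labelled perfect matchings.
For each such perfect matching H, let X_H = 1 if all 5 edges of H are present in G. Then P[X_H = 1] = p^{5} = (1/10)^{5} = 1/100000.
Summing the indicators: E[X] = Σ_H E[X_H] = 945 · p^{5} = 945 · 1/100000 = 189/20000.
Numerically: E[X] ≈ 0.00945.

E[X] = 945 · (1/10)^{5} = 189/20000 ≈ 0.00945.


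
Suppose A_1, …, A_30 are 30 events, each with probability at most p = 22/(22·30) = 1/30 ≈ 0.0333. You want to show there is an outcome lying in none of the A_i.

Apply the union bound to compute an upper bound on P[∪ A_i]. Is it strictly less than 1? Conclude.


Union bound: P[∪_{i=1}^{30} A_i] ≤ Σ_i P[A_i] ≤ 30·p = 30·(1/30) = 1.
Numerically: 1 ≈ 1.0000.
Is 1 < 1? NO.
Since the bound 1 is ≥ 1, the union bound is uninformative here; it does NOT by itself certify existence.

30·p = 1 ≈ 1.0000; existence NOT certified by the union bound.


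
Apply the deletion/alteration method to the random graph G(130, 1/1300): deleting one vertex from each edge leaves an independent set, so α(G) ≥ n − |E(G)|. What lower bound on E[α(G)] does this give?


E[|E(G)|] = C(130, 2)·p = 8385 · (1/1300) = 129/20.
E[α(G)] ≥ n − E[|E(G)|] = 130 − 129/20 = 2471/20.
Numerically: ≈ 123.5500.
(This is only a lower bound; the true E[α(G)] may be larger.)

E[α(G)] ≥ 2471/20 ≈ 123.5500.


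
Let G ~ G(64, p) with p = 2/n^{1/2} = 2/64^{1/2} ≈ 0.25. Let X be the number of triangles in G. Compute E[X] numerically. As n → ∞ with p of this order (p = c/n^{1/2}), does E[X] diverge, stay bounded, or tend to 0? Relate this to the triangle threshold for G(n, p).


Number of potential triangles: C(64, 3) = 41664.
Each occurs with probability p³ ≈ (0.25)³ ≈ 1.562500e-02.
By linearity: E[X] = C(64, 3)·p³ ≈ 41664 · 1.562500e-02 ≈ 651.0000.
Since α = 1/2 < 1, p = c/n^{1/2} ≫ 1/n is above the triangle threshold p ~ 1/n. Asymptotically E[X] ~ (c³/6)·n^{3(1−α)} = (2³/6)·n^{1.5} → ∞; triangles are abundant w.h.p.

E[X] ≈ 651.0000; in regime p = Θ(1/n^{1/2}) E[X] diverges (above the triangle threshold p ~ 1/n).


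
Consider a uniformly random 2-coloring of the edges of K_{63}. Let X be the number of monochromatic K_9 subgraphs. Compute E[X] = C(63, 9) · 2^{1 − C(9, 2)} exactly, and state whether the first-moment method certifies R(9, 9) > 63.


E[X] = C(63, 9) · 2^{1 − 36} = 23667689815 · 2^{−35} = 23667689815/34359738368.
As a reduced fraction: E[X] = 23667689815/34359738368 ≈ 0.689.
Is E[X] < 1? YES.
Since E[X] < 1, there exists a 2-coloring of K_{63} with no monochromatic K_9; hence R(9, 9) > 63.

E[X] = 23667689815/34359738368 ≈ 0.689; E[X] < 1, so R(9, 9) > 63.


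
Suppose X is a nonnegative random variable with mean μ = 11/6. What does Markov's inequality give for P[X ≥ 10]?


μ = E[X] = 11/6, a = 10.
Markov: P[X ≥ 10] ≤ μ/a = (11/6)/10 = 11/60.
Numerically: ≈ 0.183.
(Since a = 10 > μ = 1.833, the bound 11/60 is < 1 and informative.)

P[X ≥ 10] ≤ 11/60 ≈ 0.183.


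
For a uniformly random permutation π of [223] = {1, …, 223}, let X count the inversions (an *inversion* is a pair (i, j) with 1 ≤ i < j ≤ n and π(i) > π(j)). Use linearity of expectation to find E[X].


Write X = Σ X_I over the C(223, 2) = 24753 pairs i < j, with X_I the indicator of one inversion.
There are 24753 indicators.
For each fixed pair i < j, the values π(i) and π(j) are two distinct elements of {1, …, 223} in uniformly random order; by symmetry P[π(i) > π(j)] = 1/2.
By linearity: E[X] = 24753 · (1/2) = C(223, 2) · (1/2) = 24753/2 = 24753/2 ≈ 12376.500.

E[X] = 24753/2 = 12376.500.


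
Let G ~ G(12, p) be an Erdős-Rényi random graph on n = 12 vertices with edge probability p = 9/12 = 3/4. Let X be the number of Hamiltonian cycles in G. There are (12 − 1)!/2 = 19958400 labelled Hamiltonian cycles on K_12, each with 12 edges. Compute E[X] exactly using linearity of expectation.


K_12 has (12 − 1)!/2 = 19958400 labelled Hamiltonian cycles.
For each such Hamiltonian cycle H, let X_H = 1 if all 12 edges of H are present in G. Then P[X_H = 1] = p^{12} = (3/4)^{12} = 531441/16777216.
Summing the indicators: E[X] = Σ_H E[X_H] = 19958400 · p^{12} = 19958400 · 531441/16777216 = 82864937925/131072.
Numerically: E[X] ≈ 632209.

E[X] = 19958400 · (3/4)^{12} = 82864937925/131072 ≈ 632209.


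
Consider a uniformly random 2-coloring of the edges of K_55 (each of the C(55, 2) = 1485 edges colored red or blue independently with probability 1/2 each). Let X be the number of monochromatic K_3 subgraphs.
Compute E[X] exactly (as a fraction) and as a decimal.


Let X = Σ_S X_S over the C(55, 3) = 26235 subsets S of size 3, where X_S = 1 if the K_3 on S is monochromatic.
For a fixed S, the K_3 on S has C(3, 2) = 3 edges. P[all 3 edges red] = (1/2)^3, and likewise for blue, so P[monochromatic] = 2·(1/2)^3 = 2^{1 − 3} = 1/4.
Summing: E[X] = C(55, 3) · 2^{1 − 3} = 26235 · 1/4 = 26235/4.
Numerically: E[X] ≈ 6558.750.

E[X] = C(55,3)·2^(1−C(3,2)) = 26235/4 ≈ 6558.750.


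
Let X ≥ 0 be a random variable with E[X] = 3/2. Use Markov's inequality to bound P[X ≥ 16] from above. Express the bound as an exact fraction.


μ = E[X] = 3/2, a = 16.
Markov: P[X ≥ 16] ≤ μ/a = (3/2)/16 = 3/32.
Numerically: ≈ 0.093750.
(Since a = 16 > μ = 1.500000, the bound 3/32 is < 1 and informative.)

P[X ≥ 16] ≤ 3/32 ≈ 0.093750.


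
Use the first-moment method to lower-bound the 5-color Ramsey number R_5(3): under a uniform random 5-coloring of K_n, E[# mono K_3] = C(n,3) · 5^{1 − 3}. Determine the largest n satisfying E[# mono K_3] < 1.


We need C(n, 3) · 5^{1 − 3} < 1, i.e. C(n, 3) < 5^{3 − 1} = 25.
Check values of n near the boundary:
  n = 3: C(3, 3) = 1; 1 < 25? YES
  n = 4: C(4, 3) = 4; 4 < 25? YES
  n = 5: C(5, 3) = 10; 10 < 25? YES
  n = 6: C(6, 3) = 20; 20 < 25? YES
  n = 7: C(7, 3) = 35; 35 < 25? NO
  n = 8: C(8, 3) = 56; 56 < 25? NO
The largest n with C(n, 3) < 25 is n = 6 (where E[X] = 4/5 ≈ 0.800). Hence R_5(3) > 6, i.e. R_5(3) ≥ 7.

Largest n = 6; hence R_5(3) > 6.


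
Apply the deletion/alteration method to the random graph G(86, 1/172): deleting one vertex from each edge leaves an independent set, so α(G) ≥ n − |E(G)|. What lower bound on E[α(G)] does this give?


E[|E(G)|] = C(86, 2)·p = 3655 · (1/172) = 85/4.
E[α(G)] ≥ n − E[|E(G)|] = 86 − 85/4 = 259/4.
Numerically: ≈ 64.75000.
(This is only a lower bound; the true E[α(G)] may be larger.)

E[α(G)] ≥ 259/4 ≈ 64.75000.


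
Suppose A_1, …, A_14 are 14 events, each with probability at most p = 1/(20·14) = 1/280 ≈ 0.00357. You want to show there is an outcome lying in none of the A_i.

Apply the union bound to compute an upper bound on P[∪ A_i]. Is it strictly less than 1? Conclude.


Union bound: P[∪_{i=1}^{14} A_i] ≤ Σ_i P[A_i] ≤ 14·p = 14·(1/280) = 1/20.
Numerically: 1/20 ≈ 0.05000.
Is 1/20 < 1? YES.
Since P[∪ A_i] ≤ 1/20 < 1, the complement has P[∩ A_i^c] ≥ 1 − 1/20 = 19/20 > 0, so some outcome avoids every A_i.

14·p = 1/20 ≈ 0.05000; existence CERTIFIED by the union bound.


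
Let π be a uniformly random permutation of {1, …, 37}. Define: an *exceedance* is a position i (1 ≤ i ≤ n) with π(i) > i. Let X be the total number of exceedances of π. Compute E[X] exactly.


Write X = Σ_{i=1}^{37} X_i, where X_i = 1_{π(i) > i}.
For each fixed i, π(i) is uniform over {1, …, 37} (marginal of a uniform permutation), so P[π(i) > i] = (n − i)/n. Summing: Σ_{i=1}^{37} (n − i)/n = (0 + 1 + … + 36)/37 = 37(37 − 1)/(2·37) = (37 − 1)/2.
Hence E[X] = Σ_{i=1}^{37} (37 − i)/37 = 18 ≈ 18.000.

E[X] = 18 = 18.000.


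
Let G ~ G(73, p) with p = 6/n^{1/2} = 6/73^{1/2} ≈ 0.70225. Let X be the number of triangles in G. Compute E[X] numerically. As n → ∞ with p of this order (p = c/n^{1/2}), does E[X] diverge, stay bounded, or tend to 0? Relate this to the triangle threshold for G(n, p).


Number of potential triangles: C(73, 3) = 62196.
Each occurs with probability p³ ≈ (0.70225)³ ≈ 3.4631353e-01.
By linearity: E[X] = C(73, 3)·p³ ≈ 62196 · 3.4631353e-01 ≈ 21539.31640.
Since α = 1/2 < 1, p = c/n^{1/2} ≫ 1/n is above the triangle threshold p ~ 1/n. Asymptotically E[X] ~ (c³/6)·n^{3(1−α)} = (6³/6)·n^{1.5} → ∞; triangles are abundant w.h.p.

E[X] ≈ 21539.31640; in regime p = Θ(1/n^{1/2}) E[X] diverges (above the triangle threshold p ~ 1/n).


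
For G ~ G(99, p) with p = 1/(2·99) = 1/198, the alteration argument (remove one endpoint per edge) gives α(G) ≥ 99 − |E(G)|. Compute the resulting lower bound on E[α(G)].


E[|E(G)|] = C(99, 2)·p = 4851 · (1/198) = 49/2.
E[α(G)] ≥ n − E[|E(G)|] = 99 − 49/2 = 149/2.
Numerically: ≈ 74.500000.
(This is only a lower bound; the true E[α(G)] may be larger.)

E[α(G)] ≥ 149/2 ≈ 74.500000.


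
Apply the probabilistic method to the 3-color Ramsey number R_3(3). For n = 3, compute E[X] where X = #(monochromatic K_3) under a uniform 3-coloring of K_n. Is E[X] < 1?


E[X] = C(3, 3) · 3^{1 − 3} = 1 · 3^{−2} = 1/9.
As a reduced fraction: E[X] = 1/9 ≈ 0.111111.
Is E[X] < 1? YES.
Since E[X] < 1, there exists a 3-coloring of K_{3} with no monochromatic K_3; hence R_3(3) > 3.

E[X] = 1/9 ≈ 0.111111; E[X] < 1, so R_3(3) > 3.


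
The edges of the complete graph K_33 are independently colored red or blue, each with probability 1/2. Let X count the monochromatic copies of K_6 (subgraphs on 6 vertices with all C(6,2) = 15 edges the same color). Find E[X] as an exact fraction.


Let X = Σ_S X_S over the C(33, 6) = 1107568 subsets S of size 6, where X_S = 1 if the K_6 on S is monochromatic.
For a fixed S, the K_6 on S has C(6, 2) = 15 edges. P[all 15 edges red] = (1/2)^15, and likewise for blue, so P[monochromatic] = 2·(1/2)^15 = 2^{1 − 15} = 1/16384.
Summing: E[X] = C(33, 6) · 2^{1 − 15} = 1107568 · 1/16384 = 69223/1024.
Numerically: E[X] ≈ 67.601.

E[X] = C(33,6)·2^(1−C(6,2)) = 69223/1024 ≈ 67.601.


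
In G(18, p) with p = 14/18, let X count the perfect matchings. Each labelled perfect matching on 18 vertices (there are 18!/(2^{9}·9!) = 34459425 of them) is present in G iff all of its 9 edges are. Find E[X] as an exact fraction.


K_18 has 18!/(2^{9}·9!) = 34459425 labelled perfect matchings.
For each such perfect matching H, let X_H = 1 if all 9 edges of H are present in G. Then P[X_H = 1] = p^{9} = (7/9)^{9} = 40353607/387420489.
By linearity: E[X] = Σ_H E[X_H] = 34459425 · p^{9} = 34459425 · 40353607/387420489 = 17167433257975/4782969.
Numerically: E[X] ≈ 3.589e+06.

E[X] = 34459425 · (7/9)^{9} = 17167433257975/4782969 ≈ 3.589e+06.


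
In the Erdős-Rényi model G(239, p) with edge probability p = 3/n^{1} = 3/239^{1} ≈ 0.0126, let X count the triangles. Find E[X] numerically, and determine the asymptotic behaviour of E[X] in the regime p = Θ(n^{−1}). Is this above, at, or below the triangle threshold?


Number of potential triangles: C(239, 3) = 2246839.
Each occurs with probability p³ ≈ (0.0126)³ ≈ 1.97774e-06.
By linearity: E[X] = C(239, 3)·p³ ≈ 2246839 · 1.97774e-06 ≈ 4.444.
Here α = 1, so p = 3/n is exactly at the triangle threshold p ~ 1/n. Asymptotically E[X] → c³/6 = 3³/6 = 9/2 ≈ 4.500, a bounded constant. In this regime the triangle count is asymptotically Poisson(c³/6).

E[X] ≈ 4.444; in regime p = Θ(1/n^{1}) E[X] stays bounded (at the triangle threshold p ~ 1/n).


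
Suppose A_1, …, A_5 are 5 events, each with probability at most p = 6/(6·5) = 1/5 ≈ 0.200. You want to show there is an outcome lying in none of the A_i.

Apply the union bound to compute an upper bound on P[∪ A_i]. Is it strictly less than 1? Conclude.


Union bound: P[∪_{i=1}^{5} A_i] ≤ Σ_i P[A_i] ≤ 5·p = 5·(1/5) = 1.
Numerically: 1 ≈ 1.000.
Is 1 < 1? NO.
Since the bound 1 is ≥ 1, the union bound is uninformative here; it does NOT by itself certify existence.

5·p = 1 ≈ 1.000; existence NOT certified by the union bound.


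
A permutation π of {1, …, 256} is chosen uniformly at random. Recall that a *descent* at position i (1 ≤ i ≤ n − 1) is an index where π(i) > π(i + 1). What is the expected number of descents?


Write X = Σ X_I over i = 1, …, 255, with X_I the indicator of one descent.
There are 255 indicators.
For each fixed i, the pair (π(i), π(i+1)) is a uniformly random ordered pair of distinct values from {1, …, 256}; by symmetry P[π(i) > π(i+1)] = 1/2.
By linearity: E[X] = 255 · (1/2) = (256 − 1) · (1/2) = 255/2 ≈ 127.50000.

E[X] = 255/2 = 127.50000.


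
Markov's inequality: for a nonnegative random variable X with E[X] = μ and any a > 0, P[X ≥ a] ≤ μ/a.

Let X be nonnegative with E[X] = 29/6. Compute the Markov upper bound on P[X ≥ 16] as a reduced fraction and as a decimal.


μ = E[X] = 29/6, a = 16.
Markov: P[X ≥ 16] ≤ μ/a = (29/6)/16 = 29/96.
Numerically: ≈ 0.302083.
(Since a = 16 > μ = 4.833333, the bound 29/96 is < 1 and informative.)

P[X ≥ 16] ≤ 29/96 ≈ 0.302083.


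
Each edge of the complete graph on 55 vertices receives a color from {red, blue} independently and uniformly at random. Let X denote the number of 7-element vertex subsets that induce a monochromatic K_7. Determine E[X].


Let X = Σ_S X_S over the C(55, 7) = 202927725 subsets S of size 7, where X_S = 1 if the K_7 on S is monochromatic.
For a fixed S, the K_7 on S has C(7, 2) = 21 edges. P[all 21 edges red] = (1/2)^21, and likewise for blue, so P[monochromatic] = 2·(1/2)^21 = 2^{1 − 21} = 1/1048576.
By linearity of expectation: E[X] = C(55, 7) · 2^{1 − 21} = 202927725 · 1/1048576 = 202927725/1048576.
Numerically: E[X] ≈ 193.52696.

E[X] = C(55,7)·2^(1−C(7,2)) = 202927725/1048576 ≈ 193.52696.


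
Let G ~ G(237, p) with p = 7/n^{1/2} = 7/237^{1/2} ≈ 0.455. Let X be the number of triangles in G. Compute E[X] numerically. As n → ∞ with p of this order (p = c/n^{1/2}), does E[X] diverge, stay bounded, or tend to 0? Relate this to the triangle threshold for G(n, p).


Number of potential triangles: C(237, 3) = 2190670.
Each occurs with probability p³ ≈ (0.455)³ ≈ 9.40095e-02.
By linearity: E[X] = C(237, 3)·p³ ≈ 2190670 · 9.40095e-02 ≈ 205943.724.
Since α = 1/2 < 1, p = c/n^{1/2} ≫ 1/n is above the triangle threshold p ~ 1/n. Asymptotically E[X] ~ (c³/6)·n^{3(1−α)} = (7³/6)·n^{1.5} → ∞; triangles are abundant w.h.p.

E[X] ≈ 205943.724; in regime p = Θ(1/n^{1/2}) E[X] diverges (above the triangle threshold p ~ 1/n).


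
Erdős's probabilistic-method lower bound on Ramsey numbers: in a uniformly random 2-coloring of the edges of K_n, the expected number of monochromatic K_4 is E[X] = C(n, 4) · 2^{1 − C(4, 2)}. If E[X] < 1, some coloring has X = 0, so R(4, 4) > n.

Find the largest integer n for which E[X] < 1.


We need C(n, 4) · 2^{1 − 6} < 1, i.e. C(n, 4) < 2^{6 − 1} = 32.
Check values of n near the boundary:
  n = 4: C(4, 4) = 1; 1 < 32? YES
  n = 5: C(5, 4) = 5; 5 < 32? YES
  n = 6: C(6, 4) = 15; 15 < 32? YES
  n = 7: C(7, 4) = 35; 35 < 32? NO
  n = 8: C(8, 4) = 70; 70 < 32? NO
The largest n with C(n, 4) < 32 is n = 6 (where E[X] = 15/32 ≈ 0.46875). Hence R(4, 4) > 6, i.e. R(4, 4) ≥ 7.

Largest n = 6; hence R(4, 4) > 6.


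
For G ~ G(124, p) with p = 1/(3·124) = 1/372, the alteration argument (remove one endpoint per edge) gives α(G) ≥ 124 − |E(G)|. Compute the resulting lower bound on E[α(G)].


E[|E(G)|] = C(124, 2)·p = 7626 · (1/372) = 41/2.
E[α(G)] ≥ n − E[|E(G)|] = 124 − 41/2 = 207/2.
Numerically: ≈ 103.500000.
(This is only a lower bound; the true E[α(G)] may be larger.)

E[α(G)] ≥ 207/2 ≈ 103.500000.


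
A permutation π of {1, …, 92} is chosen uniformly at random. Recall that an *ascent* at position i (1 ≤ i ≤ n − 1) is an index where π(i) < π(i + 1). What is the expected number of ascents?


Write X = Σ X_I over i = 1, …, 91, with X_I the indicator of one ascent.
There are 91 indicators.
For each fixed i, the pair (π(i), π(i+1)) is a uniformly random ordered pair of distinct values from {1, …, 92}; by symmetry P[π(i) < π(i+1)] = 1/2.
By linearity: E[X] = 91 · (1/2) = (92 − 1) · (1/2) = 91/2 ≈ 45.500.

E[X] = 91/2 = 45.500.


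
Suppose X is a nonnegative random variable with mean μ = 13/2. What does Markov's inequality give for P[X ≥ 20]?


μ = E[X] = 13/2, a = 20.
Markov: P[X ≥ 20] ≤ μ/a = (13/2)/20 = 13/40.
Numerically: ≈ 0.3250.
(Since a = 20 > μ = 6.5000, the bound 13/40 is < 1 and informative.)

P[X ≥ 20] ≤ 13/40 ≈ 0.3250.


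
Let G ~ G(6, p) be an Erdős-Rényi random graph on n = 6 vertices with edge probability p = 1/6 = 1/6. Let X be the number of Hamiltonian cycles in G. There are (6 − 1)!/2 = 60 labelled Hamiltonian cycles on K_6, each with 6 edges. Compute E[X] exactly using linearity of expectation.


K_6 has (6 − 1)!/2 = 60 labelled Hamiltonian cycles.
For each such Hamiltonian cycle H, let X_H = 1 if all 6 edges of H are present in G. Then P[X_H = 1] = p^{6} = (1/6)^{6} = 1/46656.
By linearity of expectation: E[X] = Σ_H E[X_H] = 60 · p^{6} = 60 · 1/46656 = 5/3888.
Numerically: E[X] ≈ 0.00128601.

E[X] = 60 · (1/6)^{6} = 5/3888 ≈ 0.00128601.


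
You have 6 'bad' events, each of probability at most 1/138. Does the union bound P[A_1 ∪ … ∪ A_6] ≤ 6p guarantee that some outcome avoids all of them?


Union bound: P[∪_{i=1}^{6} A_i] ≤ Σ_i P[A_i] ≤ 6·p = 6·(1/138) = 1/23.
Numerically: 1/23 ≈ 0.0434783.
Is 1/23 < 1? YES.
Since P[∪ A_i] ≤ 1/23 < 1, the complement has P[∩ A_i^c] ≥ 1 − 1/23 = 22/23 > 0, so some outcome avoids every A_i.

6·p = 1/23 ≈ 0.0434783; existence CERTIFIED by the union bound.


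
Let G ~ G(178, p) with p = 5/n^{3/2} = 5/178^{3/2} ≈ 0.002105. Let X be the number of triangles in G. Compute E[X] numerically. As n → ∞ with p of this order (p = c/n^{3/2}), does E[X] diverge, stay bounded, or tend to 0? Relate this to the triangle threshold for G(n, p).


Number of potential triangles: C(178, 3) = 924176.
Each occurs with probability p³ ≈ (0.002105)³ ≈ 9.332973e-09.
By linearity: E[X] = C(178, 3)·p³ ≈ 924176 · 9.332973e-09 ≈ 0.0086.
Since α = 3/2 > 1, p = c/n^{3/2} = o(1/n) is below the triangle threshold p ~ 1/n. Asymptotically E[X] ~ (c³/6)·n^{3(1−α)} = (5³/6)·n^{-1.5} → 0, so by Markov's inequality G has no triangles w.h.p.

E[X] ≈ 0.0086; in regime p = Θ(1/n^{3/2}) E[X] tends to 0 (below the triangle threshold p ~ 1/n).


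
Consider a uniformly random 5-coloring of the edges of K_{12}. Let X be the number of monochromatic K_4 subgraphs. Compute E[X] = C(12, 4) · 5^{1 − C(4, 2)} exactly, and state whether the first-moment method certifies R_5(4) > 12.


E[X] = C(12, 4) · 5^{1 − 6} = 495 · 5^{−5} = 495/3125.
As a reduced fraction: E[X] = 99/625 ≈ 0.158400.
Is E[X] < 1? YES.
Since E[X] < 1, there exists a 5-coloring of K_{12} with no monochromatic K_4; hence R_5(4) > 12.

E[X] = 99/625 ≈ 0.158400; E[X] < 1, so R_5(4) > 12.


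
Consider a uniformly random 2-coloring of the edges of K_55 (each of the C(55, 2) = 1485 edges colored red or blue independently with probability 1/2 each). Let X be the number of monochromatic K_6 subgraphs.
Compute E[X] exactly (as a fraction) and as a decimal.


Let X = Σ_S X_S over the C(55, 6) = 28989675 subsets S of size 6, where X_S = 1 if the K_6 on S is monochromatic.
For a fixed S, the K_6 on S has C(6, 2) = 15 edges. P[all 15 edges red] = (1/2)^15, and likewise for blue, so P[monochromatic] = 2·(1/2)^15 = 2^{1 − 15} = 1/16384.
Summing: E[X] = C(55, 6) · 2^{1 − 15} = 28989675 · 1/16384 = 28989675/16384.
Numerically: E[X] ≈ 1769.38934.

E[X] = C(55,6)·2^(1−C(6,2)) = 28989675/16384 ≈ 1769.38934.


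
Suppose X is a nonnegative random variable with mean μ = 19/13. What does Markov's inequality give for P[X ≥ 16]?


μ = E[X] = 19/13, a = 16.
Markov: P[X ≥ 16] ≤ μ/a = (19/13)/16 = 19/208.
Numerically: ≈ 0.09135.
(Since a = 16 > μ = 1.46154, the bound 19/208 is < 1 and informative.)

P[X ≥ 16] ≤ 19/208 ≈ 0.09135.


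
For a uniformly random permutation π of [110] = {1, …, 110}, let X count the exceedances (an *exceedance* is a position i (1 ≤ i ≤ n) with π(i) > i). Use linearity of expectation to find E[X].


Write X = Σ_{i=1}^{110} X_i, where X_i = 1_{π(i) > i}.
For each fixed i, π(i) is uniform over {1, …, 110} (marginal of a uniform permutation), so P[π(i) > i] = (n − i)/n. Summing: Σ_{i=1}^{110} (n − i)/n = (0 + 1 + … + 109)/110 = 110(110 − 1)/(2·110) = (110 − 1)/2.
Hence E[X] = Σ_{i=1}^{110} (110 − i)/110 = 109/2 ≈ 54.500000.

E[X] = 109/2 = 54.500000.


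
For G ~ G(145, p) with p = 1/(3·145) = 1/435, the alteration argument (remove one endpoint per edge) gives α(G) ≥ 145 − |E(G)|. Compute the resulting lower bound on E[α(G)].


E[|E(G)|] = C(145, 2)·p = 10440 · (1/435) = 24.
E[α(G)] ≥ n − E[|E(G)|] = 145 − 24 = 121.
Numerically: ≈ 121.000.
(This is only a lower bound; the true E[α(G)] may be larger.)

E[α(G)] ≥ 121 ≈ 121.000.


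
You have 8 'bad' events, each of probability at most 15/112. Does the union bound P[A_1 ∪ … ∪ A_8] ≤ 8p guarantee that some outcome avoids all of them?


Union bound: P[∪_{i=1}^{8} A_i] ≤ Σ_i P[A_i] ≤ 8·p = 8·(15/112) = 15/14.
Numerically: 15/14 ≈ 1.0714286.
Is 15/14 < 1? NO.
Since the bound 15/14 is ≥ 1, the union bound is uninformative here; it does NOT by itself certify existence.

8·p = 15/14 ≈ 1.0714286; existence NOT certified by the union bound.


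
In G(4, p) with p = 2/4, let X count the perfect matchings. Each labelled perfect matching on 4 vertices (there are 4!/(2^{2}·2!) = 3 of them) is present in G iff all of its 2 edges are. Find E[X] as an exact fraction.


K_4 has 4!/(2^{2}·2!) = 3 labelled perfect matchings.
For each such perfect matching H, let X_H = 1 if all 2 edges of H are present in G. Then P[X_H = 1] = p^{2} = (1/2)^{2} = 1/4.
By linearity of expectation: E[X] = Σ_H E[X_H] = 3 · p^{2} = 3 · 1/4 = 3/4.
Numerically: E[X] ≈ 0.75.

E[X] = 3 · (1/2)^{2} = 3/4 ≈ 0.75.


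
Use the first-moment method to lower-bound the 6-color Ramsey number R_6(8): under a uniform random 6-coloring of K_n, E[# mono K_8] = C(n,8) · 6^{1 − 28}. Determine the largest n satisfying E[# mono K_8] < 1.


We need C(n, 8) · 6^{1 − 28} < 1, i.e. C(n, 8) < 6^{28 − 1} = 1023490369077469249536.
Check values of n near the boundary:
  n = 1590: C(1590, 8) = 995397314198933813310; 995397314198933813310 < 1023490369077469249536? YES
  n = 1591: C(1591, 8) = 1000427749141189953870; 1000427749141189953870 < 1023490369077469249536? YES
  n = 1592: C(1592, 8) = 1005480414540892933435; 1005480414540892933435 < 1023490369077469249536? YES
  n = 1593: C(1593, 8) = 1010555394551193970323; 1010555394551193970323 < 1023490369077469249536? YES
  n = 1594: C(1594, 8) = 1015652773590544255167; 1015652773590544255167 < 1023490369077469249536? YES
  n = 1595: C(1595, 8) = 1020772636343363633895; 1020772636343363633895 < 1023490369077469249536? YES
  n = 1596: C(1596, 8) = 1025915067760710553965; 1025915067760710553965 < 1023490369077469249536? NO
  n = 1597: C(1597, 8) = 1031080153060953275445; 1031080153060953275445 < 1023490369077469249536? NO
The largest n with C(n, 8) < 1023490369077469249536 is n = 1595 (where E[X] = 113419181815929292655/113721152119718805504 ≈ 0.997). Hence R_6(8) > 1595, i.e. R_6(8) ≥ 1596.

Largest n = 1595; hence R_6(8) > 1595.


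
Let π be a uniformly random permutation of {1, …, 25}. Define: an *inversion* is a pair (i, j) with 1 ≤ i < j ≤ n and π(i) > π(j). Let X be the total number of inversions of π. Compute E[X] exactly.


Write X = Σ X_I over the C(25, 2) = 300 pairs i < j, with X_I the indicator of one inversion.
There are 300 indicators.
For each fixed pair i < j, the values π(i) and π(j) are two distinct elements of {1, …, 25} in uniformly random order; by symmetry P[π(i) > π(j)] = 1/2.
By linearity: E[X] = 300 · (1/2) = C(25, 2) · (1/2) = 300/2 = 150 ≈ 150.000.

E[X] = 150 = 150.000.


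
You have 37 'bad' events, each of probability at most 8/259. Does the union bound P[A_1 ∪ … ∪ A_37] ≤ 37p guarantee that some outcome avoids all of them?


Union bound: P[∪_{i=1}^{37} A_i] ≤ Σ_i P[A_i] ≤ 37·p = 37·(8/259) = 8/7.
Numerically: 8/7 ≈ 1.14286.
Is 8/7 < 1? NO.
Since the bound 8/7 is ≥ 1, the union bound is uninformative here; it does NOT by itself certify existence.

37·p = 8/7 ≈ 1.14286; existence NOT certified by the union bound.


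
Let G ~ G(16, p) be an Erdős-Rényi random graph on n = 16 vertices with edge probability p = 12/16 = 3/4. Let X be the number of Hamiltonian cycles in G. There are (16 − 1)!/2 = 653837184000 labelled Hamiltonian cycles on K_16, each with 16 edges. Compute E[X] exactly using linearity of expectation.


K_16 has (16 − 1)!/2 = 653837184000 labelled Hamiltonian cycles.
For each such Hamiltonian cycle H, let X_H = 1 if all 16 edges of H are present in G. Then P[X_H = 1] = p^{16} = (3/4)^{16} = 43046721/4294967296.
Summing the indicators: E[X] = Σ_H E[X_H] = 653837184000 · p^{16} = 653837184000 · 43046721/4294967296 = 27485885585032875/4194304.
Numerically: E[X] ≈ 6.55315e+09.

E[X] = 653837184000 · (3/4)^{16} = 27485885585032875/4194304 ≈ 6.55315e+09.


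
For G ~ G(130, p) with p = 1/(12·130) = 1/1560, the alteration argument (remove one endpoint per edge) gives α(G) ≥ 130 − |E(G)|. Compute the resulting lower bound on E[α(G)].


E[|E(G)|] = C(130, 2)·p = 8385 · (1/1560) = 43/8.
E[α(G)] ≥ n − E[|E(G)|] = 130 − 43/8 = 997/8.
Numerically: ≈ 124.625000.
(This is only a lower bound; the true E[α(G)] may be larger.)

E[α(G)] ≥ 997/8 ≈ 124.625000.


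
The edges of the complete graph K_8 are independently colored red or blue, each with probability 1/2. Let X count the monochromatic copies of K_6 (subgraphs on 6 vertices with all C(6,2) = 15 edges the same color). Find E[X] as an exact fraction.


Let X = Σ_S X_S over the C(8, 6) = 28 subsets S of size 6, where X_S = 1 if the K_6 on S is monochromatic.
For a fixed S, the K_6 on S has C(6, 2) = 15 edges. P[all 15 edges red] = (1/2)^15, and likewise for blue, so P[monochromatic] = 2·(1/2)^15 = 2^{1 − 15} = 1/16384.
Summing: E[X] = C(8, 6) · 2^{1 − 15} = 28 · 1/16384 = 7/4096.
Numerically: E[X] ≈ 0.00171.

E[X] = C(8,6)·2^(1−C(6,2)) = 7/4096 ≈ 0.00171.


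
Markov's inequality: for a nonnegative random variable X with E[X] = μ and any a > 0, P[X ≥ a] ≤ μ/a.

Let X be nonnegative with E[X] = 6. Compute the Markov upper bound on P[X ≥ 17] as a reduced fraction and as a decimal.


μ = E[X] = 6, a = 17.
Markov: P[X ≥ 17] ≤ μ/a = (6)/17 = 6/17.
Numerically: ≈ 0.353.
(Since a = 17 > μ = 6.000, the bound 6/17 is < 1 and informative.)

P[X ≥ 17] ≤ 6/17 ≈ 0.353.


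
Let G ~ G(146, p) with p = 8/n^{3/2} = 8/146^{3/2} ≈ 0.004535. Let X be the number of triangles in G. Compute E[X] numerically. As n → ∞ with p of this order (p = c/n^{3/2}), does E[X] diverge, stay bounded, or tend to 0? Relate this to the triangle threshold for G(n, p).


Number of potential triangles: C(146, 3) = 508080.
Each occurs with probability p³ ≈ (0.004535)³ ≈ 9.325714e-08.
By linearity: E[X] = C(146, 3)·p³ ≈ 508080 · 9.325714e-08 ≈ 0.0474.
Since α = 3/2 > 1, p = c/n^{3/2} = o(1/n) is below the triangle threshold p ~ 1/n. Asymptotically E[X] ~ (c³/6)·n^{3(1−α)} = (8³/6)·n^{-1.5} → 0, so by Markov's inequality G has no triangles w.h.p.

E[X] ≈ 0.0474; in regime p = Θ(1/n^{3/2}) E[X] tends to 0 (below the triangle threshold p ~ 1/n).


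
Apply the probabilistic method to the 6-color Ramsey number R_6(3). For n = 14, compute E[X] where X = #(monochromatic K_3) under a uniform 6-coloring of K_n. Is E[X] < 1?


E[X] = C(14, 3) · 6^{1 − 3} = 364 · 6^{−2} = 364/36.
As a reduced fraction: E[X] = 91/9 ≈ 10.1111111.
Is E[X] < 1? NO.
Since E[X] ≥ 1, the first-moment bound is inconclusive at n = 14; it does NOT by itself certify R_6(3) > 14.

E[X] = 91/9 ≈ 10.1111111; E[X] ≥ 1; first-moment method inconclusive here.


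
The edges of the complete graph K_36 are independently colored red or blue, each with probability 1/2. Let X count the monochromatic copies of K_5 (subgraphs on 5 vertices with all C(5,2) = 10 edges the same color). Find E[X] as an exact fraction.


Let X = Σ_S X_S over the C(36, 5) = 376992 subsets S of size 5, where X_S = 1 if the K_5 on S is monochromatic.
For a fixed S, the K_5 on S has C(5, 2) = 10 edges. P[all 10 edges red] = (1/2)^10, and likewise for blue, so P[monochromatic] = 2·(1/2)^10 = 2^{1 − 10} = 1/512.
By linearity: E[X] = C(36, 5) · 2^{1 − 10} = 376992 · 1/512 = 11781/16.
Numerically: E[X] ≈ 736.3125.

E[X] = C(36,5)·2^(1−C(5,2)) = 11781/16 ≈ 736.3125.


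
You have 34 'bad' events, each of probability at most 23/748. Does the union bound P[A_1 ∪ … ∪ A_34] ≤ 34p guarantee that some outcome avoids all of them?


Union bound: P[∪_{i=1}^{34} A_i] ≤ Σ_i P[A_i] ≤ 34·p = 34·(23/748) = 23/22.
Numerically: 23/22 ≈ 1.0454545.
Is 23/22 < 1? NO.
Since the bound 23/22 is ≥ 1, the union bound is uninformative here; it does NOT by itself certify existence.

34·p = 23/22 ≈ 1.0454545; existence NOT certified by the union bound.


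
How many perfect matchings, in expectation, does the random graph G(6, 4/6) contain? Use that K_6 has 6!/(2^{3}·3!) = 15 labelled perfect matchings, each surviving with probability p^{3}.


K_6 has 6!/(2^{3}·3!) = 15 labelled perfect matchings.
For each such perfect matching H, let X_H = 1 if all 3 edges of H are present in G. Then P[X_H = 1] = p^{3} = (2/3)^{3} = 8/27.
By linearity of expectation: E[X] = Σ_H E[X_H] = 15 · p^{3} = 15 · 8/27 = 40/9.
Numerically: E[X] ≈ 4.44.

E[X] = 15 · (2/3)^{3} = 40/9 ≈ 4.44.


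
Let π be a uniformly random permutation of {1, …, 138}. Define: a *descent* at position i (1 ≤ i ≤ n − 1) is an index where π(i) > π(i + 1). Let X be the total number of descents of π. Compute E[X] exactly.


Write X = Σ X_I over i = 1, …, 137, with X_I the indicator of one descent.
There are 137 indicators.
For each fixed i, the pair (π(i), π(i+1)) is a uniformly random ordered pair of distinct values from {1, …, 138}; by symmetry P[π(i) > π(i+1)] = 1/2.
By linearity: E[X] = 137 · (1/2) = (138 − 1) · (1/2) = 137/2 ≈ 68.500000.

E[X] = 137/2 = 68.500000.


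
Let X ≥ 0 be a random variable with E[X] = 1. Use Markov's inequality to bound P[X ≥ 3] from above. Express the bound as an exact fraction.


μ = E[X] = 1, a = 3.
Markov: P[X ≥ 3] ≤ μ/a = (1)/3 = 1/3.
Numerically: ≈ 0.333333.
(Since a = 3 > μ = 1.000000, the bound 1/3 is < 1 and informative.)

P[X ≥ 3] ≤ 1/3 ≈ 0.333333.


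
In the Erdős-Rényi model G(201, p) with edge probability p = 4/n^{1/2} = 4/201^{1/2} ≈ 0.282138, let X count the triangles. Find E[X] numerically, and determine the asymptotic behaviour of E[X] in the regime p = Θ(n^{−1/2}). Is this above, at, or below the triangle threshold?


Number of potential triangles: C(201, 3) = 1333300.
Each occurs with probability p³ ≈ (0.282138)³ ≈ 2.24587659e-02.
By linearity: E[X] = C(201, 3)·p³ ≈ 1333300 · 2.24587659e-02 ≈ 29944.272545.
Since α = 1/2 < 1, p = c/n^{1/2} ≫ 1/n is above the triangle threshold p ~ 1/n. Asymptotically E[X] ~ (c³/6)·n^{3(1−α)} = (4³/6)·n^{1.5} → ∞; triangles are abundant w.h.p.

E[X] ≈ 29944.272545; in regime p = Θ(1/n^{1/2}) E[X] diverges (above the triangle threshold p ~ 1/n).


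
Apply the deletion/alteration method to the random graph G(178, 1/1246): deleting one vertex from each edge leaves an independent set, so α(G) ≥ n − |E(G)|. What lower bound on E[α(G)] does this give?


E[|E(G)|] = C(178, 2)·p = 15753 · (1/1246) = 177/14.
E[α(G)] ≥ n − E[|E(G)|] = 178 − 177/14 = 2315/14.
Numerically: ≈ 165.3571.
(This is only a lower bound; the true E[α(G)] may be larger.)

E[α(G)] ≥ 2315/14 ≈ 165.3571.


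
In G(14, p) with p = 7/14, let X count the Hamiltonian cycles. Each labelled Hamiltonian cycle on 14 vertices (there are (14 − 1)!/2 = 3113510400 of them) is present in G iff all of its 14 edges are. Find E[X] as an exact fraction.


K_14 has (14 − 1)!/2 = 3113510400 labelled Hamiltonian cycles.
For each such Hamiltonian cycle H, let X_H = 1 if all 14 edges of H are present in G. Then P[X_H = 1] = p^{14} = (1/2)^{14} = 1/16384.
Summing the indicators: E[X] = Σ_H E[X_H] = 3113510400 · p^{14} = 3113510400 · 1/16384 = 6081075/32.
Numerically: E[X] ≈ 1.9003e+05.

E[X] = 3113510400 · (1/2)^{14} = 6081075/32 ≈ 1.9003e+05.


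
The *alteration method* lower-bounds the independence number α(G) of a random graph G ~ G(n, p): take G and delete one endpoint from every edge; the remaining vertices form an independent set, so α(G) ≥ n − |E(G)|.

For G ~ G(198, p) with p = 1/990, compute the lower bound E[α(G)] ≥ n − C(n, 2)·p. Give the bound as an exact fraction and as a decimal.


E[|E(G)|] = C(198, 2)·p = 19503 · (1/990) = 197/10.
E[α(G)] ≥ n − E[|E(G)|] = 198 − 197/10 = 1783/10.
Numerically: ≈ 178.300000.
(This is only a lower bound; the true E[α(G)] may be larger.)

E[α(G)] ≥ 1783/10 ≈ 178.300000.


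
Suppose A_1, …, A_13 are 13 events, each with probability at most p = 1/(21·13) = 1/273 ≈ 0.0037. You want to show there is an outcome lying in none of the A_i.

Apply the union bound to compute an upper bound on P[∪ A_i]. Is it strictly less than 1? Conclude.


Union bound: P[∪_{i=1}^{13} A_i] ≤ Σ_i P[A_i] ≤ 13·p = 13·(1/273) = 1/21.
Numerically: 1/21 ≈ 0.0476.
Is 1/21 < 1? YES.
Since P[∪ A_i] ≤ 1/21 < 1, the complement has P[∩ A_i^c] ≥ 1 − 1/21 = 20/21 > 0, so some outcome avoids every A_i.

13·p = 1/21 ≈ 0.0476; existence CERTIFIED by the union bound.


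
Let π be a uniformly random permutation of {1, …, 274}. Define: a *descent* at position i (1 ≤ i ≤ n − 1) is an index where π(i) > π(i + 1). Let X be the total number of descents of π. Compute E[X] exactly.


Write X = Σ X_I over i = 1, …, 273, with X_I the indicator of one descent.
There are 273 indicators.
For each fixed i, the pair (π(i), π(i+1)) is a uniformly random ordered pair of distinct values from {1, …, 274}; by symmetry P[π(i) > π(i+1)] = 1/2.
By linearity: E[X] = 273 · (1/2) = (274 − 1) · (1/2) = 273/2 ≈ 136.5000.

E[X] = 273/2 = 136.5000.


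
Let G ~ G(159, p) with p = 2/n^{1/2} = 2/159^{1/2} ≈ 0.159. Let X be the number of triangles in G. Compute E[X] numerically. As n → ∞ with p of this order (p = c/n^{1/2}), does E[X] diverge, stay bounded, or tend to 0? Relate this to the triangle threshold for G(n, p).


Number of potential triangles: C(159, 3) = 657359.
Each occurs with probability p³ ≈ (0.159)³ ≈ 3.99020e-03.
By linearity: E[X] = C(159, 3)·p³ ≈ 657359 · 3.99020e-03 ≈ 2622.992.
Since α = 1/2 < 1, p = c/n^{1/2} ≫ 1/n is above the triangle threshold p ~ 1/n. Asymptotically E[X] ~ (c³/6)·n^{3(1−α)} = (2³/6)·n^{1.5} → ∞; triangles are abundant w.h.p.

E[X] ≈ 2622.992; in regime p = Θ(1/n^{1/2}) E[X] diverges (above the triangle threshold p ~ 1/n).


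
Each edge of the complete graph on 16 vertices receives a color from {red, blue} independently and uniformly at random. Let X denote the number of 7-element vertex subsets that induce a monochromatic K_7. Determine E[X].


Let X = Σ_S X_S over the C(16, 7) = 11440 subsets S of size 7, where X_S = 1 if the K_7 on S is monochromatic.
For a fixed S, the K_7 on S has C(7, 2) = 21 edges. P[all 21 edges red] = (1/2)^21, and likewise for blue, so P[monochromatic] = 2·(1/2)^21 = 2^{1 − 21} = 1/1048576.
By linearity of expectation: E[X] = C(16, 7) · 2^{1 − 21} = 11440 · 1/1048576 = 715/65536.
Numerically: E[X] ≈ 0.011.

E[X] = C(16,7)·2^(1−C(7,2)) = 715/65536 ≈ 0.011.


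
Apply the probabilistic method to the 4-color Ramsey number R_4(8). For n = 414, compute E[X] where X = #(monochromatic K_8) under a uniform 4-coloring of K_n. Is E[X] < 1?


E[X] = C(414, 8) · 4^{1 − 28} = 19995425223496173 · 4^{−27} = 19995425223496173/18014398509481984.
As a reduced fraction: E[X] = 19995425223496173/18014398509481984 ≈ 1.110.
Is E[X] < 1? NO.
Since E[X] ≥ 1, the first-moment bound is inconclusive at n = 414; it does NOT by itself certify R_4(8) > 414.

E[X] = 19995425223496173/18014398509481984 ≈ 1.110; E[X] ≥ 1; first-moment method inconclusive here.


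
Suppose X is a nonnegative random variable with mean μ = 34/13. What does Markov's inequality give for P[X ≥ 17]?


μ = E[X] = 34/13, a = 17.
Markov: P[X ≥ 17] ≤ μ/a = (34/13)/17 = 2/13.
Numerically: ≈ 0.1538.
(Since a = 17 > μ = 2.6154, the bound 2/13 is < 1 and informative.)

P[X ≥ 17] ≤ 2/13 ≈ 0.1538.


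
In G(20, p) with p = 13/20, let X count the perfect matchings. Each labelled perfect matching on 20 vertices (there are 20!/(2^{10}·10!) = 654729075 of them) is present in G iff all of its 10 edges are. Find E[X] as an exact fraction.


K_20 has 20!/(2^{10}·10!) = 654729075 labelled perfect matchings.
For each such perfect matching H, let X_H = 1 if all 10 edges of H are present in G. Then P[X_H = 1] = p^{10} = (13/20)^{10} = 137858491849/10240000000000.
By linearity of expectation: E[X] = Σ_H E[X_H] = 654729075 · p^{10} = 654729075 · 137858491849/10240000000000 = 3610398513967632387/409600000000.
Numerically: E[X] ≈ 8.81445e+06.

E[X] = 654729075 · (13/20)^{10} = 3610398513967632387/409600000000 ≈ 8.81445e+06.


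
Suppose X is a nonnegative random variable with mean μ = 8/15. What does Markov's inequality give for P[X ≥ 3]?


μ = E[X] = 8/15, a = 3.
Markov: P[X ≥ 3] ≤ μ/a = (8/15)/3 = 8/45.
Numerically: ≈ 0.17778.
(Since a = 3 > μ = 0.53333, the bound 8/45 is < 1 and informative.)

P[X ≥ 3] ≤ 8/45 ≈ 0.17778.


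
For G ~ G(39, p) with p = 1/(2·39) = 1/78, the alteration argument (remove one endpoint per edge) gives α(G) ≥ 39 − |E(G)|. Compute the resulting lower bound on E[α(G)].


E[|E(G)|] = C(39, 2)·p = 741 · (1/78) = 19/2.
E[α(G)] ≥ n − E[|E(G)|] = 39 − 19/2 = 59/2.
Numerically: ≈ 29.5000.
(This is only a lower bound; the true E[α(G)] may be larger.)

E[α(G)] ≥ 59/2 ≈ 29.5000.


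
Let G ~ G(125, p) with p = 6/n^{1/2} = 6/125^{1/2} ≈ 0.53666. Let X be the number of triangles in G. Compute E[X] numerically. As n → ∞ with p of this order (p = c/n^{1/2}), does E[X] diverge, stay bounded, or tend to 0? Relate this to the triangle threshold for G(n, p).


Number of potential triangles: C(125, 3) = 317750.
Each occurs with probability p³ ≈ (0.53666)³ ≈ 1.5455702e-01.
By linearity: E[X] = C(125, 3)·p³ ≈ 317750 · 1.5455702e-01 ≈ 49110.49266.
Since α = 1/2 < 1, p = c/n^{1/2} ≫ 1/n is above the triangle threshold p ~ 1/n. Asymptotically E[X] ~ (c³/6)·n^{3(1−α)} = (6³/6)·n^{1.5} → ∞; triangles are abundant w.h.p.

E[X] ≈ 49110.49266; in regime p = Θ(1/n^{1/2}) E[X] diverges (above the triangle threshold p ~ 1/n).


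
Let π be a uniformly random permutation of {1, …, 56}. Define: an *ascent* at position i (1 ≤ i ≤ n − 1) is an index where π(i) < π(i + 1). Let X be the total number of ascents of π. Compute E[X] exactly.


Write X = Σ X_I over i = 1, …, 55, with X_I the indicator of one ascent.
There are 55 indicators.
For each fixed i, the pair (π(i), π(i+1)) is a uniformly random ordered pair of distinct values from {1, …, 56}; by symmetry P[π(i) < π(i+1)] = 1/2.
By linearity: E[X] = 55 · (1/2) = (56 − 1) · (1/2) = 55/2 ≈ 27.500.

E[X] = 55/2 = 27.500.


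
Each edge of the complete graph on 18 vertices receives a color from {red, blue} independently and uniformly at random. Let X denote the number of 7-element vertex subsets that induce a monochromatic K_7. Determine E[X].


Let X = Σ_S X_S over the C(18, 7) = 31824 subsets S of size 7, where X_S = 1 if the K_7 on S is monochromatic.
For a fixed S, the K_7 on S has C(7, 2) = 21 edges. P[all 21 edges red] = (1/2)^21, and likewise for blue, so P[monochromatic] = 2·(1/2)^21 = 2^{1 − 21} = 1/1048576.
By linearity: E[X] = C(18, 7) · 2^{1 − 21} = 31824 · 1/1048576 = 1989/65536.
Numerically: E[X] ≈ 0.030350.

E[X] = C(18,7)·2^(1−C(7,2)) = 1989/65536 ≈ 0.030350.
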